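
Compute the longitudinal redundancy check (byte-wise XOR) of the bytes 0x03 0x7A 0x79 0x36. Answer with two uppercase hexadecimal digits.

36

XOR the bytes together:
  start with 0x03
  0x03 ⊕ 0x7A = 0x79
  0x79 ⊕ 0x79 = 0x00
  0x00 ⊕ 0x36 = 0x36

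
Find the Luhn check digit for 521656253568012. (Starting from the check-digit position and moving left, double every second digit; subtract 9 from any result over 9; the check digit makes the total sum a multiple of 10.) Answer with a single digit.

Partial digits right→left: 2 1 0 8 6 5 3 5 2 6 5 6 1 2 5
Double every second digit counting from the check-digit position (so the 1st, 3rd, 5th, ... of the partial from the right).
  doubled (with −9 where >9): 4 0 3 6 4 1 2 1 → sum 21
  kept as-is: 1 8 5 5 6 6 2 → sum 33
Total = 21 + 33 = 54.
Check digit = (10 − (54 mod 10)) mod 10 = 6.

6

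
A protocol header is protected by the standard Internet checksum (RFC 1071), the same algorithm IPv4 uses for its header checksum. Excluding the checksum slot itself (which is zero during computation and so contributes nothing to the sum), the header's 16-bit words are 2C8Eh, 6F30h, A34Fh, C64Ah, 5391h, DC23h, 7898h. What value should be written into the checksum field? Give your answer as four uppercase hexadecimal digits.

5259

One's-complement addition (fold any carry out of bit 15 back into bit 0):
  0x2C8E + 0x6F30 = 0x09BBE
  0x9BBE + 0xA34F = 0x13F0D → wrap carry → 0x3F0E
  0x3F0E + 0xC64A = 0x10558 → wrap carry → 0x0559
  0x0559 + 0x5391 = 0x058EA
  0x58EA + 0xDC23 = 0x1350D → wrap carry → 0x350E
  0x350E + 0x7898 = 0x0ADA6
One's-complement sum = 0xADA6.
Checksum = ~0xADA6 & 0xFFFF = 0x5259.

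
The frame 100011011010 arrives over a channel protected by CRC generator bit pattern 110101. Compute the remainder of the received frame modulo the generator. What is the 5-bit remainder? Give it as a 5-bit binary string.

00000

Modulo-2 division of 100011011010 by 110101:
  pos 0: 100011 XOR 110101 = 010110
  pos 1: 101100 XOR 110101 = 011001
  pos 2: 110011 XOR 110101 = 000110
  pos 5: 110101 XOR 110101 = 000000
Remainder = 00000 (zero — the frame passes the CRC check).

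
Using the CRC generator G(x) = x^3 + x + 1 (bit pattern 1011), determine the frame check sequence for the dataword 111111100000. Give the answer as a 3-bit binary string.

000

Append 3 zeros: 111111100000000. Divide by 1011 (XOR where the leading bit is 1):
  pos 0: 1111 XOR 1011 = 0100
  pos 1: 1001 XOR 1011 = 0010
  pos 3: 1011 XOR 1011 = 0000
Remainder (last 3 bits) = 000. This is the CRC / FCS.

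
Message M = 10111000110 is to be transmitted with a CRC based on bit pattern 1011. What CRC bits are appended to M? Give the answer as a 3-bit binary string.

101

Append 3 zeros: 10111000110000. Divide by 1011 (XOR where the leading bit is 1):
  pos 0: 1011 XOR 1011 = 0000
  pos 4: 1000 XOR 1011 = 0011
  pos 6: 1111 XOR 1011 = 0100
  pos 7: 1000 XOR 1011 = 0011
  pos 9: 1100 XOR 1011 = 0111
  pos 10: 1110 XOR 1011 = 0101
Remainder (last 3 bits) = 101. This is the CRC / FCS.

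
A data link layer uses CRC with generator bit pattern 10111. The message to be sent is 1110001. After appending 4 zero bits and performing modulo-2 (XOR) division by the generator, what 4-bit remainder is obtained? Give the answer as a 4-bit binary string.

1001

Append 4 zeros: 11100010000. Divide by 10111 (XOR where the leading bit is 1):
  pos 0: 11100 XOR 10111 = 01011
  pos 1: 10110 XOR 10111 = 00001
  pos 5: 11000 XOR 10111 = 01111
  pos 6: 11110 XOR 10111 = 01001
Remainder (last 4 bits) = 1001. This is the CRC / FCS.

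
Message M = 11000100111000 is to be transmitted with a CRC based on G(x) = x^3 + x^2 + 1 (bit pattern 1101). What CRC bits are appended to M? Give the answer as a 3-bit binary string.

Append 3 zeros: 11000100111000000. Divide by 1101 (XOR where the leading bit is 1):
  pos 0: 1100 XOR 1101 = 0001
  pos 3: 1010 XOR 1101 = 0111
  pos 4: 1110 XOR 1101 = 0011
  pos 6: 1111 XOR 1101 = 0010
  pos 8: 1010 XOR 1101 = 0111
  pos 9: 1110 XOR 1101 = 0011
  pos 11: 1100 XOR 1101 = 0001
Remainder (last 3 bits) = 100. This is the CRC / FCS.

100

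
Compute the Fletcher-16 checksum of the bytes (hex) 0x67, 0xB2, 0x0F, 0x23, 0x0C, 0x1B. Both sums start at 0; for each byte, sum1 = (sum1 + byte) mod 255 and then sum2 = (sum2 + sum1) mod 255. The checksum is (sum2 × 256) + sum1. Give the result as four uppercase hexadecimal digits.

Running sums (mod 255):
  after byte 0 (0x67): sum1=103, sum2=103
  after byte 1 (0xB2): sum1=26, sum2=129
  after byte 2 (0x0F): sum1=41, sum2=170
  after byte 3 (0x23): sum1=76, sum2=246
  after byte 4 (0x0C): sum1=88, sum2=79
  after byte 5 (0x1B): sum1=115, sum2=194
Checksum = sum2·256 + sum1 = 194·256 + 115 = 49779 = 0xC273.

C273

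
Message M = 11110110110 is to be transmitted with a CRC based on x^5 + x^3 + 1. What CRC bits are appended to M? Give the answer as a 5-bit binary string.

Append 5 zeros: 1111011011000000. Divide by 101001 (XOR where the leading bit is 1):
  pos 0: 111101 XOR 101001 = 010100
  pos 1: 101001 XOR 101001 = 000000
  pos 8: 110000 XOR 101001 = 011001
  pos 9: 110010 XOR 101001 = 011011
  pos 10: 110110 XOR 101001 = 011111
Remainder (last 5 bits) = 11111. This is the CRC / FCS.

11111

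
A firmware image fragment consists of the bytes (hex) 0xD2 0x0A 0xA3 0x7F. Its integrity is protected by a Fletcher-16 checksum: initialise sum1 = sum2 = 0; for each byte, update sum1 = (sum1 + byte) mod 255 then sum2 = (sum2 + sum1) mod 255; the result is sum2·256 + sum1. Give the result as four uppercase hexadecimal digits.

Running sums (mod 255):
  after byte 0 (0xD2): sum1=210, sum2=210
  after byte 1 (0x0A): sum1=220, sum2=175
  after byte 2 (0xA3): sum1=128, sum2=48
  after byte 3 (0x7F): sum1=0, sum2=48
Checksum = sum2·256 + sum1 = 48·256 + 0 = 12288 = 0x3000.

3000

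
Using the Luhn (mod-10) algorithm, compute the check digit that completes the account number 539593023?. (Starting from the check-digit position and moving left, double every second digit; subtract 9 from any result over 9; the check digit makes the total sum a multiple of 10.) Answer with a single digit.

2

Partial digits right→left: 3 2 0 3 9 5 9 3 5
Double every second digit counting from the check-digit position (so the 1st, 3rd, 5th, ... of the partial from the right).
  doubled (with −9 where >9): 6 0 9 9 1 → sum 25
  kept as-is: 2 3 5 3 → sum 13
Total = 25 + 13 = 38.
Check digit = (10 − (38 mod 10)) mod 10 = 2.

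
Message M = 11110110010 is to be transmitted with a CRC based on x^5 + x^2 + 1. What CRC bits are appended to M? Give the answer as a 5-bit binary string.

Append 5 zeros: 1111011001000000. Divide by 100101 (XOR where the leading bit is 1):
  pos 0: 111101 XOR 100101 = 011000
  pos 1: 110001 XOR 100101 = 010100
  pos 2: 101000 XOR 100101 = 001101
  pos 4: 110101 XOR 100101 = 010000
  pos 5: 100000 XOR 100101 = 000101
  pos 8: 101000 XOR 100101 = 001101
  pos 10: 110100 XOR 100101 = 010001
Remainder (last 5 bits) = 10001. This is the CRC / FCS.

10001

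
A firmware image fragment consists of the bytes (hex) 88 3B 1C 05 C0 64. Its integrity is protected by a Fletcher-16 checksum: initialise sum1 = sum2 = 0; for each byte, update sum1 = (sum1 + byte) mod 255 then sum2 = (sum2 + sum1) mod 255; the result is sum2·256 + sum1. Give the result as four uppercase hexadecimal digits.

Running sums (mod 255):
  after byte 0 (88): sum1=136, sum2=136
  after byte 1 (3B): sum1=195, sum2=76
  after byte 2 (1C): sum1=223, sum2=44
  after byte 3 (05): sum1=228, sum2=17
  after byte 4 (C0): sum1=165, sum2=182
  after byte 5 (64): sum1=10, sum2=192
Checksum = sum2·256 + sum1 = 192·256 + 10 = 49162 = 0xC00A.

C00A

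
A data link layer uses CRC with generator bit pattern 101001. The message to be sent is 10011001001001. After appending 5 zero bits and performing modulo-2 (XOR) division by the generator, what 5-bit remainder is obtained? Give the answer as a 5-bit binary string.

00000

Append 5 zeros: 1001100100100100000. Divide by 101001 (XOR where the leading bit is 1):
  pos 0: 100110 XOR 101001 = 001111
  pos 2: 111101 XOR 101001 = 010100
  pos 3: 101000 XOR 101001 = 000001
  pos 8: 101001 XOR 101001 = 000000
Remainder (last 5 bits) = 00000. This is the CRC / FCS.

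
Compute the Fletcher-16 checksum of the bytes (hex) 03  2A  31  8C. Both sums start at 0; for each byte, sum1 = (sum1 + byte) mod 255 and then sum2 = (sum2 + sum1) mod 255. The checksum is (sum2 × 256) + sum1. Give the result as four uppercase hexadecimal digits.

79EA

Running sums (mod 255):
  after byte 0 (03): sum1=3, sum2=3
  after byte 1 (2A): sum1=45, sum2=48
  after byte 2 (31): sum1=94, sum2=142
  after byte 3 (8C): sum1=234, sum2=121
Checksum = sum2·256 + sum1 = 121·256 + 234 = 31210 = 0x79EA.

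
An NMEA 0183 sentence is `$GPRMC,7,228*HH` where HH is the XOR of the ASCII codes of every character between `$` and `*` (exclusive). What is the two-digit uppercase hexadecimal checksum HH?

44

XOR the ASCII codes of the payload characters:
  'G' = 0x47 → acc = 0x47
  'P' = 0x50 → acc = 0x17
  'R' = 0x52 → acc = 0x45
  'M' = 0x4D → acc = 0x08
  'C' = 0x43 → acc = 0x4B
  ',' = 0x2C → acc = 0x67
  '7' = 0x37 → acc = 0x50
  ',' = 0x2C → acc = 0x7C
  '2' = 0x32 → acc = 0x4E
  '2' = 0x32 → acc = 0x7C
  '8' = 0x38 → acc = 0x44
Checksum = 0x44.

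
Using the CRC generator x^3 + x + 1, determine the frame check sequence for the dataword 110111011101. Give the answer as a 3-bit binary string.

101

Append 3 zeros: 110111011101000. Divide by 1011 (XOR where the leading bit is 1):
  pos 0: 1101 XOR 1011 = 0110
  pos 1: 1101 XOR 1011 = 0110
  pos 2: 1101 XOR 1011 = 0110
  pos 3: 1100 XOR 1011 = 0111
  pos 4: 1111 XOR 1011 = 0100
  pos 5: 1001 XOR 1011 = 0010
  pos 7: 1010 XOR 1011 = 0001
  pos 10: 1100 XOR 1011 = 0111
  pos 11: 1110 XOR 1011 = 0101
Remainder (last 3 bits) = 101. This is the CRC / FCS.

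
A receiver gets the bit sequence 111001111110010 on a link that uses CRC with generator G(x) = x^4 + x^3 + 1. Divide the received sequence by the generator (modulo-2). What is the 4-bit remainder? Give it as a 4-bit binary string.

Modulo-2 division of 111001111110010 by 11001:
  pos 0: 11100 XOR 11001 = 00101
  pos 2: 10111 XOR 11001 = 01110
  pos 3: 11101 XOR 11001 = 00100
  pos 5: 10011 XOR 11001 = 01010
  pos 6: 10101 XOR 11001 = 01100
  pos 7: 11000 XOR 11001 = 00001
Remainder = 1010 (nonzero — an error is detected).

1010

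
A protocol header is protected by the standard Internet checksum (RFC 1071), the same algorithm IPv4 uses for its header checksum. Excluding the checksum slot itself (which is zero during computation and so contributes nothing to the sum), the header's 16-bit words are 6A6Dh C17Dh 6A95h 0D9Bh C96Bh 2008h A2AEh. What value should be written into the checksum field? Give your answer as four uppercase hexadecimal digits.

One's-complement addition (fold any carry out of bit 15 back into bit 0):
  0x6A6D + 0xC17D = 0x12BEA → wrap carry → 0x2BEB
  0x2BEB + 0x6A95 = 0x09680
  0x9680 + 0x0D9B = 0x0A41B
  0xA41B + 0xC96B = 0x16D86 → wrap carry → 0x6D87
  0x6D87 + 0x2008 = 0x08D8F
  0x8D8F + 0xA2AE = 0x1303D → wrap carry → 0x303E
One's-complement sum = 0x303E.
Checksum = ~0x303E & 0xFFFF = 0xCFC1.

CFC1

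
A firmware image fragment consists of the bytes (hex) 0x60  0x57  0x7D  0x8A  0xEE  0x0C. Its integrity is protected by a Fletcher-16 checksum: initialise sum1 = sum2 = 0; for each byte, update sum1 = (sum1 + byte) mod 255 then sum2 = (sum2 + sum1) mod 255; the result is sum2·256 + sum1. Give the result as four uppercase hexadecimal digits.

Running sums (mod 255):
  after byte 0 (0x60): sum1=96, sum2=96
  after byte 1 (0x57): sum1=183, sum2=24
  after byte 2 (0x7D): sum1=53, sum2=77
  after byte 3 (0x8A): sum1=191, sum2=13
  after byte 4 (0xEE): sum1=174, sum2=187
  after byte 5 (0x0C): sum1=186, sum2=118
Checksum = sum2·256 + sum1 = 118·256 + 186 = 30394 = 0x76BA.

76BA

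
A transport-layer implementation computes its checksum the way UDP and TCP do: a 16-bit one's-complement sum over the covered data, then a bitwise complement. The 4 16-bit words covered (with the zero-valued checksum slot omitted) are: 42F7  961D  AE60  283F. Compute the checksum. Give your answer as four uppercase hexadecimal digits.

One's-complement addition (fold any carry out of bit 15 back into bit 0):
  0x42F7 + 0x961D = 0x0D914
  0xD914 + 0xAE60 = 0x18774 → wrap carry → 0x8775
  0x8775 + 0x283F = 0x0AFB4
One's-complement sum = 0xAFB4.
Checksum = ~0xAFB4 & 0xFFFF = 0x504B.

504B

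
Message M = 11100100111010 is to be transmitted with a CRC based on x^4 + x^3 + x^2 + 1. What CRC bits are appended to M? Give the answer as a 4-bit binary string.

1001

Append 4 zeros: 111001001110100000. Divide by 11101 (XOR where the leading bit is 1):
  pos 0: 11100 XOR 11101 = 00001
  pos 4: 11001 XOR 11101 = 00100
  pos 6: 10011 XOR 11101 = 01110
  pos 7: 11100 XOR 11101 = 00001
  pos 11: 11000 XOR 11101 = 00101
  pos 13: 10100 XOR 11101 = 01001
Remainder (last 4 bits) = 1001. This is the CRC / FCS.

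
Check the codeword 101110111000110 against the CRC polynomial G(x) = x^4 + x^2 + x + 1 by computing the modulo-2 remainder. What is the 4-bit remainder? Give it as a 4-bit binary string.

Modulo-2 division of 101110111000110 by 10111:
  pos 0: 10111 XOR 10111 = 00000
  pos 6: 11100 XOR 10111 = 01011
  pos 7: 10110 XOR 10111 = 00001
Remainder = 1110 (nonzero — an error is detected).

1110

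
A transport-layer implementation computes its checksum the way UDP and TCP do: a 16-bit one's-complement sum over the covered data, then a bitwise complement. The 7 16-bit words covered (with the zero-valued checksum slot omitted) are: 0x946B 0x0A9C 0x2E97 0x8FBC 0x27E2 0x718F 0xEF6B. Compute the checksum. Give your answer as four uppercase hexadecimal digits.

One's-complement addition (fold any carry out of bit 15 back into bit 0):
  0x946B + 0x0A9C = 0x09F07
  0x9F07 + 0x2E97 = 0x0CD9E
  0xCD9E + 0x8FBC = 0x15D5A → wrap carry → 0x5D5B
  0x5D5B + 0x27E2 = 0x0853D
  0x853D + 0x718F = 0x0F6CC
  0xF6CC + 0xEF6B = 0x1E637 → wrap carry → 0xE638
One's-complement sum = 0xE638.
Checksum = ~0xE638 & 0xFFFF = 0x19C7.

19C7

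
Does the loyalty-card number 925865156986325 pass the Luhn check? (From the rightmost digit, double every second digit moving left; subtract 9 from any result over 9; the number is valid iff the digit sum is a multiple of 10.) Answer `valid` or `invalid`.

From the right, keep odd positions and double even positions (subtract 9 from any doubled value over 9):
  doubled (positions 2,4,...): 4 3 9 1 1 7 4 → sum 29
  kept (positions 1,3,...): 5 3 8 6 1 6 5 9 → sum 43
Total = 72.
72 mod 10 = 2, so the number is invalid.

invalid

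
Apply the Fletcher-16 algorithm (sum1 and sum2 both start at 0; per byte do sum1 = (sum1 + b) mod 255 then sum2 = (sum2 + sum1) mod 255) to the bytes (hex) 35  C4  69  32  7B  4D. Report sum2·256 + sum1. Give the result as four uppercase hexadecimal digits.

Running sums (mod 255):
  after byte 0 (35): sum1=53, sum2=53
  after byte 1 (C4): sum1=249, sum2=47
  after byte 2 (69): sum1=99, sum2=146
  after byte 3 (32): sum1=149, sum2=40
  after byte 4 (7B): sum1=17, sum2=57
  after byte 5 (4D): sum1=94, sum2=151
Checksum = sum2·256 + sum1 = 151·256 + 94 = 38750 = 0x975E.

975E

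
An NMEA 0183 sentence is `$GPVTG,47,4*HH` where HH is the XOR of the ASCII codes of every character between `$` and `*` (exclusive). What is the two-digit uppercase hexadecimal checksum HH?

65

XOR the ASCII codes of the payload characters:
  'G' = 0x47 → acc = 0x47
  'P' = 0x50 → acc = 0x17
  'V' = 0x56 → acc = 0x41
  'T' = 0x54 → acc = 0x15
  'G' = 0x47 → acc = 0x52
  ',' = 0x2C → acc = 0x7E
  '4' = 0x34 → acc = 0x4A
  '7' = 0x37 → acc = 0x7D
  ',' = 0x2C → acc = 0x51
  '4' = 0x34 → acc = 0x65
Checksum = 0x65.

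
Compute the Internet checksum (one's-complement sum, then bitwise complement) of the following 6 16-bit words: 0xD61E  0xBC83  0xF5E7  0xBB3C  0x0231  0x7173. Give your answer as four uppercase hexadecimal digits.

4894

One's-complement addition (fold any carry out of bit 15 back into bit 0):
  0xD61E + 0xBC83 = 0x192A1 → wrap carry → 0x92A2
  0x92A2 + 0xF5E7 = 0x18889 → wrap carry → 0x888A
  0x888A + 0xBB3C = 0x143C6 → wrap carry → 0x43C7
  0x43C7 + 0x0231 = 0x045F8
  0x45F8 + 0x7173 = 0x0B76B
One's-complement sum = 0xB76B.
Checksum = ~0xB76B & 0xFFFF = 0x4894.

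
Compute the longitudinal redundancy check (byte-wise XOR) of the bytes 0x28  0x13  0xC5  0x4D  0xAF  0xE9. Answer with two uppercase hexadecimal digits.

F5

XOR the bytes together:
  start with 0x28
  0x28 ⊕ 0x13 = 0x3B
  0x3B ⊕ 0xC5 = 0xFE
  0xFE ⊕ 0x4D = 0xB3
  0xB3 ⊕ 0xAF = 0x1C
  0x1C ⊕ 0xE9 = 0xF5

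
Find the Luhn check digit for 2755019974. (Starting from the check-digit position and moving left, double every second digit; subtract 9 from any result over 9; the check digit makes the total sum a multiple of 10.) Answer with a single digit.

2

Partial digits right→left: 4 7 9 9 1 0 5 5 7 2
Double every second digit counting from the check-digit position (so the 1st, 3rd, 5th, ... of the partial from the right).
  doubled (with −9 where >9): 8 9 2 1 5 → sum 25
  kept as-is: 7 9 0 5 2 → sum 23
Total = 25 + 23 = 48.
Check digit = (10 − (48 mod 10)) mod 10 = 2.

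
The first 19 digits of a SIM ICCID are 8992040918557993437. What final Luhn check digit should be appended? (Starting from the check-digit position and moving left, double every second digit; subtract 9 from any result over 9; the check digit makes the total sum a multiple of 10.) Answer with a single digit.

Partial digits right→left: 7 3 4 3 9 9 7 5 5 8 1 9 0 4 0 2 9 9 8
Double every second digit counting from the check-digit position (so the 1st, 3rd, 5th, ... of the partial from the right).
  doubled (with −9 where >9): 5 8 9 5 1 2 0 0 9 7 → sum 46
  kept as-is: 3 3 9 5 8 9 4 2 9 → sum 52
Total = 46 + 52 = 98.
Check digit = (10 − (98 mod 10)) mod 10 = 2.

2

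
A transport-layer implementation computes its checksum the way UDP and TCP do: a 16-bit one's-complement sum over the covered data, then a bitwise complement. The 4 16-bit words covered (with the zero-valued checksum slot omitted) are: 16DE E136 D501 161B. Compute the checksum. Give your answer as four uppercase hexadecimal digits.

One's-complement addition (fold any carry out of bit 15 back into bit 0):
  0x16DE + 0xE136 = 0x0F814
  0xF814 + 0xD501 = 0x1CD15 → wrap carry → 0xCD16
  0xCD16 + 0x161B = 0x0E331
One's-complement sum = 0xE331.
Checksum = ~0xE331 & 0xFFFF = 0x1CCE.

1CCE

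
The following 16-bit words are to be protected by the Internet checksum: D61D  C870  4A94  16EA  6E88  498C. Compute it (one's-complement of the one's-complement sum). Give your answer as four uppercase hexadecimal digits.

One's-complement addition (fold any carry out of bit 15 back into bit 0):
  0xD61D + 0xC870 = 0x19E8D → wrap carry → 0x9E8E
  0x9E8E + 0x4A94 = 0x0E922
  0xE922 + 0x16EA = 0x1000C → wrap carry → 0x000D
  0x000D + 0x6E88 = 0x06E95
  0x6E95 + 0x498C = 0x0B821
One's-complement sum = 0xB821.
Checksum = ~0xB821 & 0xFFFF = 0x47DE.

47DE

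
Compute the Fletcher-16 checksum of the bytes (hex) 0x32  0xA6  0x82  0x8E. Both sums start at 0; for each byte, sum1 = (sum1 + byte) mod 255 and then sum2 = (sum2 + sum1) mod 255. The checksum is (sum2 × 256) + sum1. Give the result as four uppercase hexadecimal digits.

Running sums (mod 255):
  after byte 0 (0x32): sum1=50, sum2=50
  after byte 1 (0xA6): sum1=216, sum2=11
  after byte 2 (0x82): sum1=91, sum2=102
  after byte 3 (0x8E): sum1=233, sum2=80
Checksum = sum2·256 + sum1 = 80·256 + 233 = 20713 = 0x50E9.

50E9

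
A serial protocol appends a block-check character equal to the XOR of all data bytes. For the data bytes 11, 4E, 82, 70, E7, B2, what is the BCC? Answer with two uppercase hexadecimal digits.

XOR the bytes together:
  start with 0x11
  0x11 ⊕ 0x4E = 0x5F
  0x5F ⊕ 0x82 = 0xDD
  0xDD ⊕ 0x70 = 0xAD
  0xAD ⊕ 0xE7 = 0x4A
  0x4A ⊕ 0xB2 = 0xF8

F8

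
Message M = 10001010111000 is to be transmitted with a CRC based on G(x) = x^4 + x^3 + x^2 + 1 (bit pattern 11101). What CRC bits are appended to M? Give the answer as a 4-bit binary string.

1100

Append 4 zeros: 100010101110000000. Divide by 11101 (XOR where the leading bit is 1):
  pos 0: 10001 XOR 11101 = 01100
  pos 1: 11000 XOR 11101 = 00101
  pos 3: 10110 XOR 11101 = 01011
  pos 4: 10111 XOR 11101 = 01010
  pos 5: 10101 XOR 11101 = 01000
  pos 6: 10001 XOR 11101 = 01100
  pos 7: 11000 XOR 11101 = 00101
  pos 9: 10100 XOR 11101 = 01001
  pos 10: 10010 XOR 11101 = 01111
  pos 11: 11110 XOR 11101 = 00011
Remainder (last 4 bits) = 1100. This is the CRC / FCS.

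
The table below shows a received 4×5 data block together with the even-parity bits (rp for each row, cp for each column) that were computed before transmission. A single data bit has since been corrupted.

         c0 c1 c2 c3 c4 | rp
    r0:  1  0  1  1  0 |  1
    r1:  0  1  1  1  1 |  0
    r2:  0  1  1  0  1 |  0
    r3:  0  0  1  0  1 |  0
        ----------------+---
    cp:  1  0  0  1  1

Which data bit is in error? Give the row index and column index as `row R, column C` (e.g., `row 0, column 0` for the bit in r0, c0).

row 2, column 3

Recompute each row's even parity and compare to rp:
  r0: data parity 1, sent rp 1 → ok
  r1: data parity 0, sent rp 0 → ok
  r2: data parity 1, sent rp 0 → mismatch
  r3: data parity 0, sent rp 0 → ok
Recompute each column's even parity and compare to cp:
  c0: data parity 1, sent cp 1 → ok
  c1: data parity 0, sent cp 0 → ok
  c2: data parity 0, sent cp 0 → ok
  c3: data parity 0, sent cp 1 → mismatch
  c4: data parity 1, sent cp 1 → ok
Exactly one row (r2) and one column (c3) fail → the flipped bit is at their intersection.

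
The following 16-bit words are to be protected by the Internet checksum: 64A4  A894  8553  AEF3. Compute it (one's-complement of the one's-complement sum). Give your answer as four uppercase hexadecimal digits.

One's-complement addition (fold any carry out of bit 15 back into bit 0):
  0x64A4 + 0xA894 = 0x10D38 → wrap carry → 0x0D39
  0x0D39 + 0x8553 = 0x0928C
  0x928C + 0xAEF3 = 0x1417F → wrap carry → 0x4180
One's-complement sum = 0x4180.
Checksum = ~0x4180 & 0xFFFF = 0xBE7F.

BE7F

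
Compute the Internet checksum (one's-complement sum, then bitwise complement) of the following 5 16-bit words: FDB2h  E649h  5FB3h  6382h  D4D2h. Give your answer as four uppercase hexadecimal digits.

83FA

One's-complement addition (fold any carry out of bit 15 back into bit 0):
  0xFDB2 + 0xE649 = 0x1E3FB → wrap carry → 0xE3FC
  0xE3FC + 0x5FB3 = 0x143AF → wrap carry → 0x43B0
  0x43B0 + 0x6382 = 0x0A732
  0xA732 + 0xD4D2 = 0x17C04 → wrap carry → 0x7C05
One's-complement sum = 0x7C05.
Checksum = ~0x7C05 & 0xFFFF = 0x83FA.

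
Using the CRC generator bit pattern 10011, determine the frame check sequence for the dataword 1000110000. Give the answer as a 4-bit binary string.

Append 4 zeros: 10001100000000. Divide by 10011 (XOR where the leading bit is 1):
  pos 0: 10001 XOR 10011 = 00010
  pos 3: 10100 XOR 10011 = 00111
  pos 5: 11100 XOR 10011 = 01111
  pos 6: 11110 XOR 10011 = 01101
  pos 7: 11010 XOR 10011 = 01001
  pos 8: 10010 XOR 10011 = 00001
Remainder (last 4 bits) = 0010. This is the CRC / FCS.

0010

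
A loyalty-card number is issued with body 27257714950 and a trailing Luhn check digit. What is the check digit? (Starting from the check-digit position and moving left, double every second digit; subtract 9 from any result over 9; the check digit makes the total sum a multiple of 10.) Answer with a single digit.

8

Partial digits right→left: 0 5 9 4 1 7 7 5 2 7 2
Double every second digit counting from the check-digit position (so the 1st, 3rd, 5th, ... of the partial from the right).
  doubled (with −9 where >9): 0 9 2 5 4 4 → sum 24
  kept as-is: 5 4 7 5 7 → sum 28
Total = 24 + 28 = 52.
Check digit = (10 − (52 mod 10)) mod 10 = 8.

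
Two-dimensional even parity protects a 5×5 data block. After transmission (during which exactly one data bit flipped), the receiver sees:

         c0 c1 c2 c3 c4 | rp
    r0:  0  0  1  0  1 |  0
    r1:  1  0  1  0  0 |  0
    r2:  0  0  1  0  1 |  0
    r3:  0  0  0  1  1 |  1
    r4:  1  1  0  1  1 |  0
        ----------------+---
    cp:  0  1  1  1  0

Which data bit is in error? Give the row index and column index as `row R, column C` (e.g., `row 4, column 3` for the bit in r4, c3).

row 3, column 3

Recompute each row's even parity and compare to rp:
  r0: data parity 0, sent rp 0 → ok
  r1: data parity 0, sent rp 0 → ok
  r2: data parity 0, sent rp 0 → ok
  r3: data parity 0, sent rp 1 → mismatch
  r4: data parity 0, sent rp 0 → ok
Recompute each column's even parity and compare to cp:
  c0: data parity 0, sent cp 0 → ok
  c1: data parity 1, sent cp 1 → ok
  c2: data parity 1, sent cp 1 → ok
  c3: data parity 0, sent cp 1 → mismatch
  c4: data parity 0, sent cp 0 → ok
Exactly one row (r3) and one column (c3) fail → the flipped bit is at their intersection.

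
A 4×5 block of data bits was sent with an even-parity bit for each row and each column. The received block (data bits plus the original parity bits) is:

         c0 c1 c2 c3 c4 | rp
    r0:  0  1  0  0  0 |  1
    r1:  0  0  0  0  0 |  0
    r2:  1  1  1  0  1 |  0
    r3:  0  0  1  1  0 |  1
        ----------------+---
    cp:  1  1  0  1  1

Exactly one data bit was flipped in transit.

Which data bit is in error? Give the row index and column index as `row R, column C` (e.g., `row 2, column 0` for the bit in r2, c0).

Recompute each row's even parity and compare to rp:
  r0: data parity 1, sent rp 1 → ok
  r1: data parity 0, sent rp 0 → ok
  r2: data parity 0, sent rp 0 → ok
  r3: data parity 0, sent rp 1 → mismatch
Recompute each column's even parity and compare to cp:
  c0: data parity 1, sent cp 1 → ok
  c1: data parity 0, sent cp 1 → mismatch
  c2: data parity 0, sent cp 0 → ok
  c3: data parity 1, sent cp 1 → ok
  c4: data parity 1, sent cp 1 → ok
Exactly one row (r3) and one column (c1) fail → the flipped bit is at their intersection.

row 3, column 1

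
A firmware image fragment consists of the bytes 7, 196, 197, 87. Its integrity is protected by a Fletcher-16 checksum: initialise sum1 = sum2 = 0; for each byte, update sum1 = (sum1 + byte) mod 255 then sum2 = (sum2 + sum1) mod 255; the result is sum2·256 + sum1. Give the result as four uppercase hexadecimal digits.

Running sums (mod 255):
  after byte 0 (7): sum1=7, sum2=7
  after byte 1 (196): sum1=203, sum2=210
  after byte 2 (197): sum1=145, sum2=100
  after byte 3 (87): sum1=232, sum2=77
Checksum = sum2·256 + sum1 = 77·256 + 232 = 19944 = 0x4DE8.

4DE8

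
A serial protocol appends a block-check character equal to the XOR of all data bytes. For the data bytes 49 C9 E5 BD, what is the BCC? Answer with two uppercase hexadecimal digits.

D8

XOR the bytes together:
  start with 0x49
  0x49 ⊕ 0xC9 = 0x80
  0x80 ⊕ 0xE5 = 0x65
  0x65 ⊕ 0xBD = 0xD8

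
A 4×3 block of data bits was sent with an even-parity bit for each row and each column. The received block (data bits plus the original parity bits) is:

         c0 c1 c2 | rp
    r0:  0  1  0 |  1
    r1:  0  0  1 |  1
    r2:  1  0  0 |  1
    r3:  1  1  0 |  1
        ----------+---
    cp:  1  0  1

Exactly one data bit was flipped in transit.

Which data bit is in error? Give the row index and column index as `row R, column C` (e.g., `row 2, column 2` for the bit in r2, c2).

Recompute each row's even parity and compare to rp:
  r0: data parity 1, sent rp 1 → ok
  r1: data parity 1, sent rp 1 → ok
  r2: data parity 1, sent rp 1 → ok
  r3: data parity 0, sent rp 1 → mismatch
Recompute each column's even parity and compare to cp:
  c0: data parity 0, sent cp 1 → mismatch
  c1: data parity 0, sent cp 0 → ok
  c2: data parity 1, sent cp 1 → ok
Exactly one row (r3) and one column (c0) fail → the flipped bit is at their intersection.

row 3, column 0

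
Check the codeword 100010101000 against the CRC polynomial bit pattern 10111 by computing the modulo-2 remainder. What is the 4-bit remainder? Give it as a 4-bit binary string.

Modulo-2 division of 100010101000 by 10111:
  pos 0: 10001 XOR 10111 = 00110
  pos 2: 11001 XOR 10111 = 01110
  pos 3: 11100 XOR 10111 = 01011
  pos 4: 10111 XOR 10111 = 00000
Remainder = 0000 (zero — the frame passes the CRC check).

0000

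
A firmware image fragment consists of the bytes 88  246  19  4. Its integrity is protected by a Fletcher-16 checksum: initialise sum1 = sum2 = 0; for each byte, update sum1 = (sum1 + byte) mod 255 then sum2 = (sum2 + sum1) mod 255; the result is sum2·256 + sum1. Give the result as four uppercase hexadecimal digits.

7066

Running sums (mod 255):
  after byte 0 (88): sum1=88, sum2=88
  after byte 1 (246): sum1=79, sum2=167
  after byte 2 (19): sum1=98, sum2=10
  after byte 3 (4): sum1=102, sum2=112
Checksum = sum2·256 + sum1 = 112·256 + 102 = 28774 = 0x7066.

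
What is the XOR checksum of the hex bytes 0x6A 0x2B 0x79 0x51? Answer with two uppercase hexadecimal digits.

69

XOR the bytes together:
  start with 0x6A
  0x6A ⊕ 0x2B = 0x41
  0x41 ⊕ 0x79 = 0x38
  0x38 ⊕ 0x51 = 0x69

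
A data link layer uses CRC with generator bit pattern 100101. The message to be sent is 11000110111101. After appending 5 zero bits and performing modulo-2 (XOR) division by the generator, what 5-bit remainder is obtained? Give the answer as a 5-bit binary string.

10101

Append 5 zeros: 1100011011110100000. Divide by 100101 (XOR where the leading bit is 1):
  pos 0: 110001 XOR 100101 = 010100
  pos 1: 101001 XOR 100101 = 001100
  pos 3: 110001 XOR 100101 = 010100
  pos 4: 101001 XOR 100101 = 001100
  pos 6: 110011 XOR 100101 = 010110
  pos 7: 101100 XOR 100101 = 001001
  pos 9: 100110 XOR 100101 = 000011
  pos 13: 110000 XOR 100101 = 010101
Remainder (last 5 bits) = 10101. This is the CRC / FCS.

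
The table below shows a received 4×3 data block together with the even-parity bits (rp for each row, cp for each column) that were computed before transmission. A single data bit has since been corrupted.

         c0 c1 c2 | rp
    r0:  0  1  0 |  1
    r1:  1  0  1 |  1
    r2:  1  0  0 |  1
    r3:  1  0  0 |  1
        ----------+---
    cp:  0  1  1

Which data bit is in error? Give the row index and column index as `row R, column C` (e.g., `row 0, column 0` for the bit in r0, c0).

row 1, column 0

Recompute each row's even parity and compare to rp:
  r0: data parity 1, sent rp 1 → ok
  r1: data parity 0, sent rp 1 → mismatch
  r2: data parity 1, sent rp 1 → ok
  r3: data parity 1, sent rp 1 → ok
Recompute each column's even parity and compare to cp:
  c0: data parity 1, sent cp 0 → mismatch
  c1: data parity 1, sent cp 1 → ok
  c2: data parity 1, sent cp 1 → ok
Exactly one row (r1) and one column (c0) fail → the flipped bit is at their intersection.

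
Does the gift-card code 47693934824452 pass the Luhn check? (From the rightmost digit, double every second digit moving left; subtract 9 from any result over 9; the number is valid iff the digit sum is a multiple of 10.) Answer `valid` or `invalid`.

invalid

From the right, keep odd positions and double even positions (subtract 9 from any doubled value over 9):
  doubled (positions 2,4,...): 1 8 7 6 6 3 8 → sum 39
  kept (positions 1,3,...): 2 4 2 4 9 9 7 → sum 37
Total = 76.
76 mod 10 = 6, so the number is invalid.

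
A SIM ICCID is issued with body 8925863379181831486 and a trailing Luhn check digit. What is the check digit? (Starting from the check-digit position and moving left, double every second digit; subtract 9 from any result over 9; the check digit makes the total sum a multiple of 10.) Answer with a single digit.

3

Partial digits right→left: 6 8 4 1 3 8 1 8 1 9 7 3 3 6 8 5 2 9 8
Double every second digit counting from the check-digit position (so the 1st, 3rd, 5th, ... of the partial from the right).
  doubled (with −9 where >9): 3 8 6 2 2 5 6 7 4 7 → sum 50
  kept as-is: 8 1 8 8 9 3 6 5 9 → sum 57
Total = 50 + 57 = 107.
Check digit = (10 − (107 mod 10)) mod 10 = 3.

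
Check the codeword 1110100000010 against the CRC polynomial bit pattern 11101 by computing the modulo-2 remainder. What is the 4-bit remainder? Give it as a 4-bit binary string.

Modulo-2 division of 1110100000010 by 11101:
  pos 0: 11101 XOR 11101 = 00000
Remainder = 0010 (nonzero — an error is detected).

0010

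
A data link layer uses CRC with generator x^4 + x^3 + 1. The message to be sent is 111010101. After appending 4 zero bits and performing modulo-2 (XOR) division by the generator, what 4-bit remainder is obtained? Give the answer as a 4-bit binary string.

Append 4 zeros: 1110101010000. Divide by 11001 (XOR where the leading bit is 1):
  pos 0: 11101 XOR 11001 = 00100
  pos 2: 10001 XOR 11001 = 01000
  pos 3: 10000 XOR 11001 = 01001
  pos 4: 10011 XOR 11001 = 01010
  pos 5: 10100 XOR 11001 = 01101
  pos 6: 11010 XOR 11001 = 00011
Remainder (last 4 bits) = 1100. This is the CRC / FCS.

1100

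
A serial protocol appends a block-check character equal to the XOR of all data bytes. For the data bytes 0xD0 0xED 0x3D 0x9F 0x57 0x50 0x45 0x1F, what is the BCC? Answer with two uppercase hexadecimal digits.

C2

XOR the bytes together:
  start with 0xD0
  0xD0 ⊕ 0xED = 0x3D
  0x3D ⊕ 0x3D = 0x00
  0x00 ⊕ 0x9F = 0x9F
  0x9F ⊕ 0x57 = 0xC8
  0xC8 ⊕ 0x50 = 0x98
  0x98 ⊕ 0x45 = 0xDD
  0xDD ⊕ 0x1F = 0xC2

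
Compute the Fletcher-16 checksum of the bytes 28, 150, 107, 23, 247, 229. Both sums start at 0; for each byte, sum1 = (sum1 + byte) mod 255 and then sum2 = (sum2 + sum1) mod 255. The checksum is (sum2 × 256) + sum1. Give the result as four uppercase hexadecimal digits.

Running sums (mod 255):
  after byte 0 (28): sum1=28, sum2=28
  after byte 1 (150): sum1=178, sum2=206
  after byte 2 (107): sum1=30, sum2=236
  after byte 3 (23): sum1=53, sum2=34
  after byte 4 (247): sum1=45, sum2=79
  after byte 5 (229): sum1=19, sum2=98
Checksum = sum2·256 + sum1 = 98·256 + 19 = 25107 = 0x6213.

6213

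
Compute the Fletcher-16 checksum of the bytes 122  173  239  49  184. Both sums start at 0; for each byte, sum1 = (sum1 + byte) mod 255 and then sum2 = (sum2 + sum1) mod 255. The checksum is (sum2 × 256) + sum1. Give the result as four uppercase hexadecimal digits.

0602

Running sums (mod 255):
  after byte 0 (122): sum1=122, sum2=122
  after byte 1 (173): sum1=40, sum2=162
  after byte 2 (239): sum1=24, sum2=186
  after byte 3 (49): sum1=73, sum2=4
  after byte 4 (184): sum1=2, sum2=6
Checksum = sum2·256 + sum1 = 6·256 + 2 = 1538 = 0x0602.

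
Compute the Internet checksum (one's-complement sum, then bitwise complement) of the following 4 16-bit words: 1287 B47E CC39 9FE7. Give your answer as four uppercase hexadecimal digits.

CCD8

One's-complement addition (fold any carry out of bit 15 back into bit 0):
  0x1287 + 0xB47E = 0x0C705
  0xC705 + 0xCC39 = 0x1933E → wrap carry → 0x933F
  0x933F + 0x9FE7 = 0x13326 → wrap carry → 0x3327
One's-complement sum = 0x3327.
Checksum = ~0x3327 & 0xFFFF = 0xCCD8.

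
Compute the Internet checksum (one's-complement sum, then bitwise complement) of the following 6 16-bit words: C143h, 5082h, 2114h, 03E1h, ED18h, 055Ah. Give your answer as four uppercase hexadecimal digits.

D6D1

One's-complement addition (fold any carry out of bit 15 back into bit 0):
  0xC143 + 0x5082 = 0x111C5 → wrap carry → 0x11C6
  0x11C6 + 0x2114 = 0x032DA
  0x32DA + 0x03E1 = 0x036BB
  0x36BB + 0xED18 = 0x123D3 → wrap carry → 0x23D4
  0x23D4 + 0x055A = 0x0292E
One's-complement sum = 0x292E.
Checksum = ~0x292E & 0xFFFF = 0xD6D1.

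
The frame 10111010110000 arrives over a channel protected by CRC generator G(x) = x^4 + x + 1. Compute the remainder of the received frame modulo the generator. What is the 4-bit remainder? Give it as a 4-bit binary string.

Modulo-2 division of 10111010110000 by 10011:
  pos 0: 10111 XOR 10011 = 00100
  pos 2: 10001 XOR 10011 = 00010
  pos 5: 10011 XOR 10011 = 00000
Remainder = 0000 (zero — the frame passes the CRC check).

0000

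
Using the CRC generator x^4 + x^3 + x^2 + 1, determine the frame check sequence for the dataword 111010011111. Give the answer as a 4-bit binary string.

0111

Append 4 zeros: 1110100111110000. Divide by 11101 (XOR where the leading bit is 1):
  pos 0: 11101 XOR 11101 = 00000
  pos 7: 11111 XOR 11101 = 00010
  pos 10: 10000 XOR 11101 = 01101
  pos 11: 11010 XOR 11101 = 00111
Remainder (last 4 bits) = 0111. This is the CRC / FCS.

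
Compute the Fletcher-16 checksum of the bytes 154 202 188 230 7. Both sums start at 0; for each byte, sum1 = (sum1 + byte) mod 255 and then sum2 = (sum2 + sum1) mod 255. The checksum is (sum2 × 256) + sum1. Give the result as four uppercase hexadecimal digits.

3B10

Running sums (mod 255):
  after byte 0 (154): sum1=154, sum2=154
  after byte 1 (202): sum1=101, sum2=0
  after byte 2 (188): sum1=34, sum2=34
  after byte 3 (230): sum1=9, sum2=43
  after byte 4 (7): sum1=16, sum2=59
Checksum = sum2·256 + sum1 = 59·256 + 16 = 15120 = 0x3B10.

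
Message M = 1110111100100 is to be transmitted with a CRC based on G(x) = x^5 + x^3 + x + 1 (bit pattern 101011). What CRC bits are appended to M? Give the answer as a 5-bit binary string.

Append 5 zeros: 111011110010000000. Divide by 101011 (XOR where the leading bit is 1):
  pos 0: 111011 XOR 101011 = 010000
  pos 1: 100001 XOR 101011 = 001010
  pos 3: 101010 XOR 101011 = 000001
  pos 8: 101000 XOR 101011 = 000011
  pos 12: 110000 XOR 101011 = 011011
Remainder (last 5 bits) = 11011. This is the CRC / FCS.

11011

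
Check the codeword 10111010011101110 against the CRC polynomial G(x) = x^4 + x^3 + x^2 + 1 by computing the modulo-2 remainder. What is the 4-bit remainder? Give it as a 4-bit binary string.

0010

Modulo-2 division of 10111010011101110 by 11101:
  pos 0: 10111 XOR 11101 = 01010
  pos 1: 10100 XOR 11101 = 01001
  pos 2: 10011 XOR 11101 = 01110
  pos 3: 11100 XOR 11101 = 00001
  pos 7: 10111 XOR 11101 = 01010
  pos 8: 10100 XOR 11101 = 01001
  pos 9: 10011 XOR 11101 = 01110
  pos 10: 11101 XOR 11101 = 00000
Remainder = 0010 (nonzero — an error is detected).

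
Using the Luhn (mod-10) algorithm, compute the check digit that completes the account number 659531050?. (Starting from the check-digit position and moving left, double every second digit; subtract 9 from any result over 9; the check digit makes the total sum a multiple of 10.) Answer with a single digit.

6

Partial digits right→left: 0 5 0 1 3 5 9 5 6
Double every second digit counting from the check-digit position (so the 1st, 3rd, 5th, ... of the partial from the right).
  doubled (with −9 where >9): 0 0 6 9 3 → sum 18
  kept as-is: 5 1 5 5 → sum 16
Total = 18 + 16 = 34.
Check digit = (10 − (34 mod 10)) mod 10 = 6.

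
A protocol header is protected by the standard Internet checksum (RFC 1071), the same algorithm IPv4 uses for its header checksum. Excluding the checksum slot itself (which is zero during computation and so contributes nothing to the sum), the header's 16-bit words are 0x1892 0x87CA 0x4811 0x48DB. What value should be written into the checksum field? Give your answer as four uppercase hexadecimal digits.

One's-complement addition (fold any carry out of bit 15 back into bit 0):
  0x1892 + 0x87CA = 0x0A05C
  0xA05C + 0x4811 = 0x0E86D
  0xE86D + 0x48DB = 0x13148 → wrap carry → 0x3149
One's-complement sum = 0x3149.
Checksum = ~0x3149 & 0xFFFF = 0xCEB6.

CEB6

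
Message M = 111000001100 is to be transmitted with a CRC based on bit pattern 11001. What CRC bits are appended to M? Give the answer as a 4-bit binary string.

Append 4 zeros: 1110000011000000. Divide by 11001 (XOR where the leading bit is 1):
  pos 0: 11100 XOR 11001 = 00101
  pos 2: 10100 XOR 11001 = 01101
  pos 3: 11010 XOR 11001 = 00011
  pos 6: 11110 XOR 11001 = 00111
  pos 8: 11100 XOR 11001 = 00101
  pos 10: 10100 XOR 11001 = 01101
  pos 11: 11010 XOR 11001 = 00011
Remainder (last 4 bits) = 0011. This is the CRC / FCS.

0011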